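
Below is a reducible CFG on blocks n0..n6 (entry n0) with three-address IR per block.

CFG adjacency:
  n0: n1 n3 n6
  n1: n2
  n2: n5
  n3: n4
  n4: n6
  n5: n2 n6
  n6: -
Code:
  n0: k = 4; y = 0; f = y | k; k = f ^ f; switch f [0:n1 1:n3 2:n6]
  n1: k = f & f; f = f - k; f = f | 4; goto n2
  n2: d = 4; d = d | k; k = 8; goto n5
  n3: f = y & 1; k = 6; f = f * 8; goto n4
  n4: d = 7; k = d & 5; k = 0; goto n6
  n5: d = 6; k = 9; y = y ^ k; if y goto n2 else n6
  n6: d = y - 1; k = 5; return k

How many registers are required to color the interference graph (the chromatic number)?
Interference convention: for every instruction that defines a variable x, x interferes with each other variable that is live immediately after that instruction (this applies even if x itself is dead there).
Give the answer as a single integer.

Block summaries:
  n0 def {f,k,y} use ∅
  n1 def {f,k} use {f}
  n2 def {d,k} use {k}
  n3 def {f,k} use {y}
  n4 def {d,k} use ∅
  n5 def {d,k,y} use {y}
  n6 def {d,k} use {y}

Backward fixpoint:
  n0: in=∅ out={f,y}
  n1: in={f,y} out={k,y}
  n2: in={k,y} out={y}
  n3: in={y} out={y}
  n4: in={y} out={y}
  n5: in={y} out={k,y}
  n6: in={y} out=∅

Interference:
  d: {k,y}
  f: {k,y}
  k: {d,f,y}
  y: {d,f,k}

Colouring:
  {d,k,y} pairwise interfere (3-clique) ⇒ χ ≥ 3
  assign d→c2 f→c2 k→c0 y→c1 — no edge inside a register ⇒ χ ≤ 3
  χ = 3

Answer: 3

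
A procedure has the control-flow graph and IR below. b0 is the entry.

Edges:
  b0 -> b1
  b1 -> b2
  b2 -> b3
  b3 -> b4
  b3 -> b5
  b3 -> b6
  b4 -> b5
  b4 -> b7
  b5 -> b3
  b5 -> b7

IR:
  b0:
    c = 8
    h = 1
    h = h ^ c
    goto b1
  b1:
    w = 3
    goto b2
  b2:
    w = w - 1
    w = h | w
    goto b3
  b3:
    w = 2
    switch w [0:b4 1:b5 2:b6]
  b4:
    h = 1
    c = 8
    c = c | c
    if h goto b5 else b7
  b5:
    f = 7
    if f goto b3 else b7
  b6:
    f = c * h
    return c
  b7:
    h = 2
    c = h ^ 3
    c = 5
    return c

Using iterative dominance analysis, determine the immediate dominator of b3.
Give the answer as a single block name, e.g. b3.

idom tree: b1←b0 b2←b1 b3←b2 b4←b3 b5←b3 b6←b3 b7←b3
Join-block Dom:
  b3: preds {b2,b5}: {b0,b1,b2} ∩ {b0,b1,b2,b3,b5} = {b0,b1,b2}; idom=b2
  b5: preds {b3,b4}: {b0,b1,b2,b3} ∩ {b0,b1,b2,b3,b4} = {b0,b1,b2,b3}; idom=b3
  b7: preds {b4,b5}: {b0,b1,b2,b3,b4} ∩ {b0,b1,b2,b3,b5} = {b0,b1,b2,b3}; idom=b3

idom(b3) = b2

Answer: b2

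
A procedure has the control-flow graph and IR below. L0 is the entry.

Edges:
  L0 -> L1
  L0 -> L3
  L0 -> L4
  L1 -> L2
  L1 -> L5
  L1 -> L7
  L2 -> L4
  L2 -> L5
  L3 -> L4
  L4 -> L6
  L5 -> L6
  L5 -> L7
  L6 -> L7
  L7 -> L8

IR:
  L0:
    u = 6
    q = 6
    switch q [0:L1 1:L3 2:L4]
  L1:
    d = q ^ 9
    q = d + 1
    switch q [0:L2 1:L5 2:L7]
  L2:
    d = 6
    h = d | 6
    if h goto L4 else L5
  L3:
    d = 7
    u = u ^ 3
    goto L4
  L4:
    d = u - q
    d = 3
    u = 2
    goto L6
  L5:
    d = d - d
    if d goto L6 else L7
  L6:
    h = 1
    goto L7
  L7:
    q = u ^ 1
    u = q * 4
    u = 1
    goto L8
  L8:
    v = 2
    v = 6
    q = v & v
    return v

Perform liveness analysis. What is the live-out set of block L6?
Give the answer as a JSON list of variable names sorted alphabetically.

Answer: ["u"]

Analysis:
def/use:
  L0 def {q,u} use ∅
  L1 def {d,q} use {q}
  L2 def {d,h} use ∅
  L3 def {d,u} use {u}
  L4 def {d,u} use {q,u}
  L5 def {d} use {d}
  L6 def {h} use ∅
  L7 def {q,u} use {u}
  L8 def {q,v} use ∅

Live sets:
  L0 li=∅ lo={q,u}
  L1 li={q,u} lo={d,q,u}
  L2 li={q,u} lo={d,q,u}
  L3 li={q,u} lo={q,u}
  L4 li={q,u} lo={u}
  L5 li={d,u} lo={u}
  L6 li={u} lo={u}
  L7 li={u} lo=∅
  L8 li=∅ lo=∅

live-out(L6) = ["u"]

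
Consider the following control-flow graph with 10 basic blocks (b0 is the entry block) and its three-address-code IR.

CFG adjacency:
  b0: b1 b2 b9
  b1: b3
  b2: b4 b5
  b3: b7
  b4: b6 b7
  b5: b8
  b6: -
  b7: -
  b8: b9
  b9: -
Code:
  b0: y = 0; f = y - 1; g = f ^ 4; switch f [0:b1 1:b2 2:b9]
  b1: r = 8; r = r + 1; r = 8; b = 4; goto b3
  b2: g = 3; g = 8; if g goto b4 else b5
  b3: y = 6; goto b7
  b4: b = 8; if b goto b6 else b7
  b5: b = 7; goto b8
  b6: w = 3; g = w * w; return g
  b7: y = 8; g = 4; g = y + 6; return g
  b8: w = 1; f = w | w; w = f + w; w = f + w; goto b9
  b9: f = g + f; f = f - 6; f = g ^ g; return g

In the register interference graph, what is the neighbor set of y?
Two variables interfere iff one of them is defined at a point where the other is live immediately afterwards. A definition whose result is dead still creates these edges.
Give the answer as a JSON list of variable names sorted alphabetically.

Answer: ["g"]

Analysis:
Per-block:
  b0: {f,g,y} / ∅
  b1: {b,r} / ∅
  b2: {g} / ∅
  b3: {y} / ∅
  b4: {b} / ∅
  b5: {b} / ∅
  b6: {g,w} / ∅
  b7: {g,y} / ∅
  b8: {f,w} / ∅
  b9: {f} / {f,g}

Liveness:
  live b0: ∅→{f,g}
  live b1: ∅→∅
  live b2: ∅→{g}
  live b3: ∅→∅
  live b4: ∅→∅
  live b5: {g}→{g}
  live b6: ∅→∅
  live b7: ∅→∅
  live b8: {g}→{f,g}
  live b9: {f,g}→∅

Interfere edges:
  b: {g}
  f: {g,w}
  g: {b,f,w,y}
  r: ∅
  w: {f,g}
  y: {g}

N(y) = ["g"]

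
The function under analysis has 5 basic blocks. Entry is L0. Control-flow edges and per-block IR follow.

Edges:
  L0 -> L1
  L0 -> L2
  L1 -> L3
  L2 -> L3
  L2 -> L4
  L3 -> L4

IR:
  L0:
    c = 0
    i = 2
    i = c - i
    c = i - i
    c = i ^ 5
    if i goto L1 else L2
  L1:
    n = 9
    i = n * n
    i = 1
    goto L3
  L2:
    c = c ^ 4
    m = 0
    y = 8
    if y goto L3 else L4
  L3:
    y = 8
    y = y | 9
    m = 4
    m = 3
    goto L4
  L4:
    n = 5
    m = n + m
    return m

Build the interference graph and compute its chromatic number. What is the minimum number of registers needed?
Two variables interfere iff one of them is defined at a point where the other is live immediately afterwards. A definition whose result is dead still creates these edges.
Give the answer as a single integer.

Answer: 2

Derivation:
def/use:
  L0: def={c,i} ue=∅
  L1: def={i,n} ue=∅
  L2: def={c,m,y} ue={c}
  L3: def={m,y} ue=∅
  L4: def={m,n} ue={m}

Live sets:
  L0 li=∅ lo={c}
  L1 li=∅ lo=∅
  L2 li={c} lo={m}
  L3 li=∅ lo={m}
  L4 li={m} lo=∅

Conflict graph:
  c — {i}
  i — {c}
  m — {n,y}
  n — {m}
  y — {m}

Registers:
  lower bound: {c,i} mutually conflict ⇒ χ ≥ 2
  2-colouring: R0={c,m}  R1={i,n,y}
  χ = 2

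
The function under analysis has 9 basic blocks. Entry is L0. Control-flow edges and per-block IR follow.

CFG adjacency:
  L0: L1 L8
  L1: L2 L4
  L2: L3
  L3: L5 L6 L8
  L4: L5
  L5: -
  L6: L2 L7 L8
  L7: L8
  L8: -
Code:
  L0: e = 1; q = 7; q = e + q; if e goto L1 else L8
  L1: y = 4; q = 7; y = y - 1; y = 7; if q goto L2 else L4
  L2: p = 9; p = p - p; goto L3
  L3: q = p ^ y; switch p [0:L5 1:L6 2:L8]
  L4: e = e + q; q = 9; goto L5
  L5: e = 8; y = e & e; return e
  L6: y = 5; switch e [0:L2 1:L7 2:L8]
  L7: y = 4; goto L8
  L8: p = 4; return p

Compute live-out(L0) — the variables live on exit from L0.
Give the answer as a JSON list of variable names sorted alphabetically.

Answer: ["e"]

Derivation:
Block summaries:
  L0 def {e,q} use ∅
  L1 def {q,y} use ∅
  L2 def {p} use ∅
  L3 def {q} use {p,y}
  L4 def {e,q} use {e,q}
  L5 def {e,y} use ∅
  L6 def {y} use {e}
  L7 def {y} use ∅
  L8 def {p} use ∅

Backward fixpoint:
  live L0: ∅→{e}
  live L1: {e}→{e,q,y}
  live L2: {e,y}→{e,p,y}
  live L3: {e,p,y}→{e}
  live L4: {e,q}→∅
  live L5: ∅→∅
  live L6: {e}→{e,y}
  live L7: ∅→∅
  live L8: ∅→∅

live-out(L0) = ["e"]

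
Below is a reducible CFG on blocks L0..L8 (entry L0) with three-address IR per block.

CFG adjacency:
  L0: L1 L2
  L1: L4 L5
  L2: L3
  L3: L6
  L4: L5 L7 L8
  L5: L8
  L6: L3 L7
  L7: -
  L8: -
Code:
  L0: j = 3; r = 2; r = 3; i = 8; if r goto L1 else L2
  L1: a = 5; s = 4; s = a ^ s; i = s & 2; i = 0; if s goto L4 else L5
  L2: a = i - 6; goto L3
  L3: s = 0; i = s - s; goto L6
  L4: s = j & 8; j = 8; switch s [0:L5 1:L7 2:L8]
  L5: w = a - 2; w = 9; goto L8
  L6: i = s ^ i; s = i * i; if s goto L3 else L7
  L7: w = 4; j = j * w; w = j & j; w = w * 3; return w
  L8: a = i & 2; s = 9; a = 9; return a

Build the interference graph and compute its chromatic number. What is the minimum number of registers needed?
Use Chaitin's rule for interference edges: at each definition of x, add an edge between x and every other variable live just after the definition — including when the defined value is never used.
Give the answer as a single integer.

Answer: 4

Working:
Per-block:
  L0: def={i,j,r} ue=∅
  L1: def={a,i,s} ue=∅
  L2: def={a} ue={i}
  L3: def={i,s} ue=∅
  L4: def={j,s} ue={j}
  L5: def={w} ue={a}
  L6: def={i,s} ue={i,s}
  L7: def={j,w} ue={j}
  L8: def={a,s} ue={i}

Live sets:
  L0 li=∅ lo={i,j}
  L1 li={j} lo={a,i,j}
  L2 li={i,j} lo={j}
  L3 li={j} lo={i,j,s}
  L4 li={a,i,j} lo={a,i,j}
  L5 li={a,i} lo={i}
  L6 li={i,j,s} lo={j}
  L7 li={j} lo=∅
  L8 li={i} lo=∅

Interference:
  a — {i,j,s}
  i — {a,j,r,s,w}
  j — {a,i,r,s,w}
  r — {i,j}
  s — {a,i,j}
  w — {i,j}

Colouring:
  clique {a,i,j,s} ⇒ need ≥ 4
  4-colouring: r0={i}  r1={j}  r2={a,r,w}  r3={s}
  χ = 4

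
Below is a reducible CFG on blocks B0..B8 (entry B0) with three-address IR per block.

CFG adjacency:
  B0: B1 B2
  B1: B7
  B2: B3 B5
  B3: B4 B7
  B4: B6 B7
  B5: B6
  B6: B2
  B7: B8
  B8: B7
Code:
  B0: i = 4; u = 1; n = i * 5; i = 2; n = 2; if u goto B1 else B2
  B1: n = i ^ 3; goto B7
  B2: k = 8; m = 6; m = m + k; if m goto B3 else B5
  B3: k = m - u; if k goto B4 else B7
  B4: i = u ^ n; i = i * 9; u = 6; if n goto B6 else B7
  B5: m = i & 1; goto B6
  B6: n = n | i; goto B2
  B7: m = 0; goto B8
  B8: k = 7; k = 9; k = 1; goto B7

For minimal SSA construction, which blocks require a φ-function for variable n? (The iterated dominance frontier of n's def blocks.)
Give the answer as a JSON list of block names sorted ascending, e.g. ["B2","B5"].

idom tree: B1←B0 B2←B0 B3←B2 B4←B3 B5←B2 B6←B2 B7←B0 B8←B7
Dom∩ at merges:
  B2: preds {B0,B6}: {B0} ∩ {B0,B2,B6} = {B0}; idom=B0
  B6: preds {B4,B5}: {B0,B2,B3,B4} ∩ {B0,B2,B5} = {B0,B2}; idom=B2
  B7: preds {B1,B3,B4,B8}: {B0,B1} ∩ {B0,B2,B3} ∩ {B0,B2,B3,B4} ∩ {B0,B7,B8} = {B0}; idom=B0

DF derivation:
  join B2 pred B0: · stop@B0
  join B2 pred B6: B6→B2 stop@B0
  join B6 pred B4: B4→B3 stop@B2
  join B6 pred B5: B5 stop@B2
  join B7 pred B1: B1 stop@B0
  join B7 pred B3: B3→B2 stop@B0
  join B7 pred B4: B4→B3→B2 stop@B0
  join B7 pred B8: B8→B7 stop@B0
  B0 → ∅
  B1 → {B7}
  B2 → {B2,B7}
  B3 → {B6,B7}
  B4 → {B6,B7}
  B5 → {B6}
  B6 → {B2}
  B7 → {B7}
  B8 → {B7}

φ for n: defs {B0,B1,B6}
  DF⁺ = {B2,B7}

Answer: ["B2", "B7"]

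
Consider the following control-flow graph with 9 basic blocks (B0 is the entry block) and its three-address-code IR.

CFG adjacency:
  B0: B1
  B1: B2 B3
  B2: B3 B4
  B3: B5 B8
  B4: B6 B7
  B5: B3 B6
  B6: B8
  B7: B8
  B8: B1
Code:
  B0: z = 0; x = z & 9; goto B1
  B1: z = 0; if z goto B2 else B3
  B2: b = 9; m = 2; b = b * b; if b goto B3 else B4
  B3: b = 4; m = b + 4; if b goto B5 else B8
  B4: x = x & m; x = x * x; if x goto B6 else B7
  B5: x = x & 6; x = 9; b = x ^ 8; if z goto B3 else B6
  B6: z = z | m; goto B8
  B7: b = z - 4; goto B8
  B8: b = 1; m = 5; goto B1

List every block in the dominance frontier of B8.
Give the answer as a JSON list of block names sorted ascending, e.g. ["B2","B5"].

Answer: ["B1"]

Working:
idom tree: B1←B0 B2←B1 B3←B1 B4←B2 B5←B3 B6←B1 B7←B4 B8←B1
Dom at joins:
  B1: preds {B0,B8}: {B0} ∩ {B0,B1,B8} = {B0}; idom=B0
  B3: preds {B1,B2,B5}: {B0,B1} ∩ {B0,B1,B2} ∩ {B0,B1,B3,B5} = {B0,B1}; idom=B1
  B6: preds {B4,B5}: {B0,B1,B2,B4} ∩ {B0,B1,B3,B5} = {B0,B1}; idom=B1
  B8: preds {B3,B6,B7}: {B0,B1,B3} ∩ {B0,B1,B6} ∩ {B0,B1,B2,B4,B7} = {B0,B1}; idom=B1

Frontier:
  join B1 pred B0: · stop@B0
  join B1 pred B8: B8→B1 stop@B0
  join B3 pred B1: · stop@B1
  join B3 pred B2: B2 stop@B1
  join B3 pred B5: B5→B3 stop@B1
  join B6 pred B4: B4→B2 stop@B1
  join B6 pred B5: B5→B3 stop@B1
  join B8 pred B3: B3 stop@B1
  join B8 pred B6: B6 stop@B1
  join B8 pred B7: B7→B4→B2 stop@B1
  B0 → ∅
  B1 → {B1}
  B2 → {B3,B6,B8}
  B3 → {B3,B6,B8}
  B4 → {B6,B8}
  B5 → {B3,B6}
  B6 → {B8}
  B7 → {B8}
  B8 → {B1}

DF(B8) = ["B1"]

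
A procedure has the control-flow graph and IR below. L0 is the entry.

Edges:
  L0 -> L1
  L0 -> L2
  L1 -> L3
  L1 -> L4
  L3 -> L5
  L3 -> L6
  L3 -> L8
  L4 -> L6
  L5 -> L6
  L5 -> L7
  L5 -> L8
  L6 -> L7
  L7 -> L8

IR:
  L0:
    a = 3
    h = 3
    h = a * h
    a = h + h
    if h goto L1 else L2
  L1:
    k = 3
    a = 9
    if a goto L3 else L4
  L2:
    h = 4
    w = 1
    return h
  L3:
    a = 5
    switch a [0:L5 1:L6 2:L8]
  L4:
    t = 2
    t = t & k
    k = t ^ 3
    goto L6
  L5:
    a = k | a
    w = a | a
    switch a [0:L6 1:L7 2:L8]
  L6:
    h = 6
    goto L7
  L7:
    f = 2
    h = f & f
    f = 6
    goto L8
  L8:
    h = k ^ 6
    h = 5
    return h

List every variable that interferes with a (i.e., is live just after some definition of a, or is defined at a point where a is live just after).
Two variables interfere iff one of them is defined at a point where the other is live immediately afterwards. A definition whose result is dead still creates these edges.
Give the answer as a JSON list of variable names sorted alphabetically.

Answer: ["h", "k", "w"]

Working:
Per-block:
  L0: {a,h} / ∅
  L1: {a,k} / ∅
  L2: {h,w} / ∅
  L3: {a} / ∅
  L4: {k,t} / {k}
  L5: {a,w} / {a,k}
  L6: {h} / ∅
  L7: {f,h} / ∅
  L8: {h} / {k}

Backward fixpoint:
  L0 li=∅ lo=∅
  L1 li=∅ lo={k}
  L2 li=∅ lo=∅
  L3 li={k} lo={a,k}
  L4 li={k} lo={k}
  L5 li={a,k} lo={k}
  L6 li={k} lo={k}
  L7 li={k} lo={k}
  L8 li={k} lo=∅

Interference:
  a↔{h,k,w}
  f↔{k}
  h↔{a,k,w}
  k↔{a,f,h,t,w}
  t↔{k}
  w↔{a,h,k}

N(a) = ["h", "k", "w"]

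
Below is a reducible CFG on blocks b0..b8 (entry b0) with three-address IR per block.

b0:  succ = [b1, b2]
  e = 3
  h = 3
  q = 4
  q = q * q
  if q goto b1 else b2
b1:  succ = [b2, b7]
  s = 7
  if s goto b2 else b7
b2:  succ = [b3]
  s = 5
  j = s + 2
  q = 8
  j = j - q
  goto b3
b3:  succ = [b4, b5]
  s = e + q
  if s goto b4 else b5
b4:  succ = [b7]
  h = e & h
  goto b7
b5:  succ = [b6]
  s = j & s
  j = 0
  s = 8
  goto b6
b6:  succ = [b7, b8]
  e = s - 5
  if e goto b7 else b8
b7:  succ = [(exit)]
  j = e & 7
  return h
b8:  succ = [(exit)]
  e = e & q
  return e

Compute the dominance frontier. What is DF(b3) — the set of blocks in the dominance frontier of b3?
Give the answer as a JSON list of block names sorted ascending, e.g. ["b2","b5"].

Answer: ["b7"]

Analysis:
idom tree: b1←b0 b2←b0 b3←b2 b4←b3 b5←b3 b6←b5 b7←b0 b8←b6
Dom∩ at merges:
  b2: preds {b0,b1}: {b0} ∩ {b0,b1} = {b0}; idom=b0
  b7: preds {b1,b4,b6}: {b0,b1} ∩ {b0,b2,b3,b4} ∩ {b0,b2,b3,b5,b6} = {b0}; idom=b0

Frontier:
  join b2 pred b0: · stop@b0
  join b2 pred b1: b1 stop@b0
  join b7 pred b1: b1 stop@b0
  join b7 pred b4: b4→b3→b2 stop@b0
  join b7 pred b6: b6→b5→b3→b2 stop@b0
  b0: DF=∅
  b1: DF={b2,b7}
  b2: DF={b7}
  b3: DF={b7}
  b4: DF={b7}
  b5: DF={b7}
  b6: DF={b7}
  b7: DF=∅
  b8: DF=∅

DF(b3) = ["b7"]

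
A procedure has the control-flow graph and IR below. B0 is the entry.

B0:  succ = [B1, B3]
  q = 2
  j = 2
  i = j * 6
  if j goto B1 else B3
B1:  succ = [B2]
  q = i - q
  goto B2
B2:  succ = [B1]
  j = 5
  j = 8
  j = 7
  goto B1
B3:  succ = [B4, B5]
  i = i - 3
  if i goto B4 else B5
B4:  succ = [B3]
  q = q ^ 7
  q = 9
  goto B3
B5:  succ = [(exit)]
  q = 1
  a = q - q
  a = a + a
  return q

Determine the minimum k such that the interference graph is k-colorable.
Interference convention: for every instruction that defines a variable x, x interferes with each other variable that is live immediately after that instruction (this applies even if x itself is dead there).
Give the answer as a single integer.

Per-block:
  B0: {i,j,q} / ∅
  B1: {q} / {i,q}
  B2: {j} / ∅
  B3: {i} / {i}
  B4: {q} / {q}
  B5: {a,q} / ∅

Liveness:
  B0 li=∅ lo={i,q}
  B1 li={i,q} lo={i,q}
  B2 li={i,q} lo={i,q}
  B3 li={i,q} lo={i,q}
  B4 li={i,q} lo={i,q}
  B5 li=∅ lo=∅

Interference:
  a — {q}
  i — {j,q}
  j — {i,q}
  q — {a,i,j}

Chromatic number:
  {i,j,q} pairwise interfere (3-clique) ⇒ χ ≥ 3
  3-colouring: R0={q}  R1={a,i}  R2={j}
  χ = 3

Answer: 3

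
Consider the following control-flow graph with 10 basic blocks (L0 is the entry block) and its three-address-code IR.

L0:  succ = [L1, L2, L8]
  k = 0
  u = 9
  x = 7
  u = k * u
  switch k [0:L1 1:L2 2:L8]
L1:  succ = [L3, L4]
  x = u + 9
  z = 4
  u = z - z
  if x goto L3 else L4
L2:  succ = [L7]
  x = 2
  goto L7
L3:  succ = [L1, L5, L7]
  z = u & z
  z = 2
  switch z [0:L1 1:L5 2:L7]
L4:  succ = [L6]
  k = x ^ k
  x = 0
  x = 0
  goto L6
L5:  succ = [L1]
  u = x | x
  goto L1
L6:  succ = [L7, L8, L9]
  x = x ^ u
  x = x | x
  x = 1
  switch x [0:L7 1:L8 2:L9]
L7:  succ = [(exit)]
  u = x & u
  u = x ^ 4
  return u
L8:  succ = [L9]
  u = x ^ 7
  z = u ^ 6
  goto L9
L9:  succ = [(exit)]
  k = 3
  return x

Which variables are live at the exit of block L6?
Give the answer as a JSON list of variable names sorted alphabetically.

def/use:
  L0 def {k,u,x} use ∅
  L1 def {u,x,z} use {u}
  L2 def {x} use ∅
  L3 def {z} use {u,z}
  L4 def {k,x} use {k,x}
  L5 def {u} use {x}
  L6 def {x} use {u,x}
  L7 def {u} use {u,x}
  L8 def {u,z} use {x}
  L9 def {k} use {x}

Live sets:
  L0: in=∅ out={k,u,x}
  L1: in={k,u} out={k,u,x,z}
  L2: in={u} out={u,x}
  L3: in={k,u,x,z} out={k,u,x}
  L4: in={k,u,x} out={u,x}
  L5: in={k,x} out={k,u}
  L6: in={u,x} out={u,x}
  L7: in={u,x} out=∅
  L8: in={x} out={x}
  L9: in={x} out=∅

live-out(L6) = ["u", "x"]

Answer: ["u", "x"]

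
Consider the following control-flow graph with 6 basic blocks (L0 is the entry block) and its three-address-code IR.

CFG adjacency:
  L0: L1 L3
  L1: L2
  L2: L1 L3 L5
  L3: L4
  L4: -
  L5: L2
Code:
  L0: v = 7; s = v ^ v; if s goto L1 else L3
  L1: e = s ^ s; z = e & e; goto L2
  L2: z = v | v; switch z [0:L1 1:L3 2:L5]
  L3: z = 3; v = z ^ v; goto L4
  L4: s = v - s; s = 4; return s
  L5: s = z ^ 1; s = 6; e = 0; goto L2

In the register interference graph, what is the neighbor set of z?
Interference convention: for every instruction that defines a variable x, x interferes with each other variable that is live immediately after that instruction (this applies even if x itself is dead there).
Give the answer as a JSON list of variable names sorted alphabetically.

def/use:
  L0: {s,v} / ∅
  L1: {e,z} / {s}
  L2: {z} / {v}
  L3: {v,z} / {v}
  L4: {s} / {s,v}
  L5: {e,s} / {z}

Backward fixpoint:
  live L0: ∅→{s,v}
  live L1: {s,v}→{s,v}
  live L2: {s,v}→{s,v,z}
  live L3: {s,v}→{s,v}
  live L4: {s,v}→∅
  live L5: {v,z}→{s,v}

Interfere edges:
  e: {s,v}
  s: {e,v,z}
  v: {e,s,z}
  z: {s,v}

N(z) = ["s", "v"]

Answer: ["s", "v"]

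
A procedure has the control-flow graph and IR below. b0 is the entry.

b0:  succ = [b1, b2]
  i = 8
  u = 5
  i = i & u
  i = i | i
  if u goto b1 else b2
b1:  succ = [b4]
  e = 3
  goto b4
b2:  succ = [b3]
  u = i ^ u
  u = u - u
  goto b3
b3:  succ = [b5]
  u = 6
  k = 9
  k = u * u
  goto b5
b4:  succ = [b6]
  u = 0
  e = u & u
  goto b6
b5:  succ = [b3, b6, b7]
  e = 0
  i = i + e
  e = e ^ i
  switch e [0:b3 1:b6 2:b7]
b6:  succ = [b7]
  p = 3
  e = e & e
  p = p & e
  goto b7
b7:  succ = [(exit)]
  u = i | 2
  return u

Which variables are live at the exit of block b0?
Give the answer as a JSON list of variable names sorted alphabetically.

def/use:
  b0: {i,u} / ∅
  b1: {e} / ∅
  b2: {u} / {i,u}
  b3: {k,u} / ∅
  b4: {e,u} / ∅
  b5: {e,i} / {i}
  b6: {e,p} / {e}
  b7: {u} / {i}

Liveness:
  live b0: ∅→{i,u}
  live b1: {i}→{i}
  live b2: {i,u}→{i}
  live b3: {i}→{i}
  live b4: {i}→{e,i}
  live b5: {i}→{e,i}
  live b6: {e,i}→{i}
  live b7: {i}→∅

live-out(b0) = ["i", "u"]

Answer: ["i", "u"]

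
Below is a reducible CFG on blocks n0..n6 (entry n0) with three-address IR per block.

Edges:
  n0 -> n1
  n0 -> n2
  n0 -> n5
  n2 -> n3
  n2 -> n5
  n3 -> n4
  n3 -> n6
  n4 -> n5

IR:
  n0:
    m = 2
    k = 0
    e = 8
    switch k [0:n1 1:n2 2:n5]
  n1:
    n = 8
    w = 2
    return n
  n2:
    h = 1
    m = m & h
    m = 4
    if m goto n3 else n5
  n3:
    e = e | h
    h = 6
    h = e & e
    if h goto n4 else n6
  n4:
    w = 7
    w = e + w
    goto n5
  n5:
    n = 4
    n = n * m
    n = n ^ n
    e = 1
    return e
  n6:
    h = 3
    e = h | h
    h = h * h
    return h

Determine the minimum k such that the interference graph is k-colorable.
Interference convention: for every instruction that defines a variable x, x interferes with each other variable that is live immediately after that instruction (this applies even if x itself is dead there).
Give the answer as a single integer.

Answer: 3

Derivation:
Block summaries:
  n0 def {e,k,m} use ∅
  n1 def {n,w} use ∅
  n2 def {h,m} use {m}
  n3 def {e,h} use {e,h}
  n4 def {w} use {e}
  n5 def {e,n} use {m}
  n6 def {e,h} use ∅

Backward fixpoint:
  n0 li=∅ lo={e,m}
  n1 li=∅ lo=∅
  n2 li={e,m} lo={e,h,m}
  n3 li={e,h,m} lo={e,m}
  n4 li={e,m} lo={m}
  n5 li={m} lo=∅
  n6 li=∅ lo=∅

Interference:
  e: {h,k,m,w}
  h: {e,m}
  k: {e,m}
  m: {e,h,k,n,w}
  n: {m,w}
  w: {e,m,n}

Colouring:
  clique {e,h,m} ⇒ need ≥ 3
  assign e→R1 h→R2 k→R2 m→R0 n→R1 w→R2 — no edge inside a register ⇒ χ ≤ 3
  χ = 3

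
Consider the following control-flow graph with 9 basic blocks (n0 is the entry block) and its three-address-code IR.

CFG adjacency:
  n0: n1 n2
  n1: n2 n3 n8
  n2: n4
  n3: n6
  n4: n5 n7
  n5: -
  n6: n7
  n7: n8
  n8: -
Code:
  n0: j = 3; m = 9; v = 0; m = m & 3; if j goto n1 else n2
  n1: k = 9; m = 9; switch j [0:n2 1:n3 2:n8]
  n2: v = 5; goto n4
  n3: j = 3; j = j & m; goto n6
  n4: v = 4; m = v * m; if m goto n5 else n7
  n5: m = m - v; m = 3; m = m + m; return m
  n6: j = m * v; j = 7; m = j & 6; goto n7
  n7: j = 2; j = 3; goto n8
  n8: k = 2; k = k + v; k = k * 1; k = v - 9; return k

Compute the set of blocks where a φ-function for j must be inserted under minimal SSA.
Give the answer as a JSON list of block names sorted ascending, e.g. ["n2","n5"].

Answer: ["n7", "n8"]

Derivation:
idom tree: n1←n0 n2←n0 n3←n1 n4←n2 n5←n4 n6←n3 n7←n0 n8←n0
Dom∩ at merges:
  n2: preds {n0,n1}: {n0} ∩ {n0,n1} = {n0}; idom=n0
  n7: preds {n4,n6}: {n0,n2,n4} ∩ {n0,n1,n3,n6} = {n0}; idom=n0
  n8: preds {n1,n7}: {n0,n1} ∩ {n0,n7} = {n0}; idom=n0

DF walk-up:
  n2←n0: walk · to n0
  n2←n1: walk n1 to n0
  n7←n4: walk n4→n2 to n0
  n7←n6: walk n6→n3→n1 to n0
  n8←n1: walk n1 to n0
  n8←n7: walk n7 to n0
  n0 → ∅
  n1 → {n2,n7,n8}
  n2 → {n7}
  n3 → {n7}
  n4 → {n7}
  n5 → ∅
  n6 → {n7}
  n7 → {n8}
  n8 → ∅

φ for j: defs {n0,n3,n6,n7}
  DF⁺ = {n7,n8}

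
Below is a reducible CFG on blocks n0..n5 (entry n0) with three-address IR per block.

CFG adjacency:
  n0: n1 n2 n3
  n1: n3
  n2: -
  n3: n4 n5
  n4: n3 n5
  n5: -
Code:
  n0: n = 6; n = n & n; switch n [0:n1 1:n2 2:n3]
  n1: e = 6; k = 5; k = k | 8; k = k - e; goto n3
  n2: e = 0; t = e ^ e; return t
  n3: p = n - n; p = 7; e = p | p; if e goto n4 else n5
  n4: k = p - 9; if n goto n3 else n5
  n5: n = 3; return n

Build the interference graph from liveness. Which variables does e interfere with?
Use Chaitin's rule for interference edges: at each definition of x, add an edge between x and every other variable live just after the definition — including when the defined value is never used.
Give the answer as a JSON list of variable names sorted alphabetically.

def/use:
  n0: def={n} ue=∅
  n1: def={e,k} ue=∅
  n2: def={e,t} ue=∅
  n3: def={e,p} ue={n}
  n4: def={k} ue={n,p}
  n5: def={n} ue=∅

Backward fixpoint:
  live n0: ∅→{n}
  live n1: {n}→{n}
  live n2: ∅→∅
  live n3: {n}→{n,p}
  live n4: {n,p}→{n}
  live n5: ∅→∅

Interfere edges:
  e — {k,n,p}
  k — {e,n}
  n — {e,k,p}
  p — {e,n}
  t — ∅

N(e) = ["k", "n", "p"]

Answer: ["k", "n", "p"]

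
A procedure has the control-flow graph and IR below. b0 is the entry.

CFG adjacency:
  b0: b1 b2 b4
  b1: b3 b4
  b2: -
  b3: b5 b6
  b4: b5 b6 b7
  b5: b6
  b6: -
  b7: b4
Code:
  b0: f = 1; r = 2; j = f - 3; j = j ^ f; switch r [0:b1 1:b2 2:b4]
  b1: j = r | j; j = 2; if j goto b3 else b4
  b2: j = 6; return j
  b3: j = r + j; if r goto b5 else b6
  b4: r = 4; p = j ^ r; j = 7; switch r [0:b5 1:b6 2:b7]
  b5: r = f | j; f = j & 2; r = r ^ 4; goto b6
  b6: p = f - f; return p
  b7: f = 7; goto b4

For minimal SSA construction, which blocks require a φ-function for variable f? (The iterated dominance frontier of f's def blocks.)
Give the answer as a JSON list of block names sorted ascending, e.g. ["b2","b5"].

Answer: ["b4", "b5", "b6"]

Analysis:
idom tree: b1←b0 b2←b0 b3←b1 b4←b0 b5←b0 b6←b0 b7←b4
Dom∩ at merges:
  b4: preds {b0,b1,b7}: {b0} ∩ {b0,b1} ∩ {b0,b4,b7} = {b0}; idom=b0
  b5: preds {b3,b4}: {b0,b1,b3} ∩ {b0,b4} = {b0}; idom=b0
  b6: preds {b3,b4,b5}: {b0,b1,b3} ∩ {b0,b4} ∩ {b0,b5} = {b0}; idom=b0

DF derivation:
  b4←b0: walk · to b0
  b4←b1: walk b1 to b0
  b4←b7: walk b7→b4 to b0
  b5←b3: walk b3→b1 to b0
  b5←b4: walk b4 to b0
  b6←b3: walk b3→b1 to b0
  b6←b4: walk b4 to b0
  b6←b5: walk b5 to b0
  DF(b0)=∅
  DF(b1)={b4,b5,b6}
  DF(b2)=∅
  DF(b3)={b5,b6}
  DF(b4)={b4,b5,b6}
  DF(b5)={b6}
  DF(b6)=∅
  DF(b7)={b4}

φ for f: defs {b0,b5,b7}
  DF⁺ = {b4,b5,b6}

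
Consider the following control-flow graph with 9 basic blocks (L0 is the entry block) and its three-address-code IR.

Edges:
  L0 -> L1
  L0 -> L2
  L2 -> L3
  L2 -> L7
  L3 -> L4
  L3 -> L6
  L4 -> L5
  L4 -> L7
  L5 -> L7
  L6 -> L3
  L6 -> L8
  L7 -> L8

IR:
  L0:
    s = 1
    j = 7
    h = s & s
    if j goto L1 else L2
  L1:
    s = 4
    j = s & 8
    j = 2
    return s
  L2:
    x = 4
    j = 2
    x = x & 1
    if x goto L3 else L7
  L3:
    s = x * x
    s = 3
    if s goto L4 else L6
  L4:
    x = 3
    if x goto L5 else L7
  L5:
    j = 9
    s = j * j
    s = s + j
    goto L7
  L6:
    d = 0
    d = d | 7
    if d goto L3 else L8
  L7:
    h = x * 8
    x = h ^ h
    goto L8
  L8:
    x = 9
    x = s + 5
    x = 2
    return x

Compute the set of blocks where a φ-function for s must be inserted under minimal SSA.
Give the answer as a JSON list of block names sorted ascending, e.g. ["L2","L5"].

Answer: ["L3", "L7", "L8"]

Derivation:
idom tree: L1←L0 L2←L0 L3←L2 L4←L3 L5←L4 L6←L3 L7←L2 L8←L2
Dom at joins:
  L3: preds {L2,L6}: {L0,L2} ∩ {L0,L2,L3,L6} = {L0,L2}; idom=L2
  L7: preds {L2,L4,L5}: {L0,L2} ∩ {L0,L2,L3,L4} ∩ {L0,L2,L3,L4,L5} = {L0,L2}; idom=L2
  L8: preds {L6,L7}: {L0,L2,L3,L6} ∩ {L0,L2,L7} = {L0,L2}; idom=L2

DF derivation:
  join L3 pred L2: · stop@L2
  join L3 pred L6: L6→L3 stop@L2
  join L7 pred L2: · stop@L2
  join L7 pred L4: L4→L3 stop@L2
  join L7 pred L5: L5→L4→L3 stop@L2
  join L8 pred L6: L6→L3 stop@L2
  join L8 pred L7: L7 stop@L2
  DF(L0)=∅
  DF(L1)=∅
  DF(L2)=∅
  DF(L3)={L3,L7,L8}
  DF(L4)={L7}
  DF(L5)={L7}
  DF(L6)={L3,L8}
  DF(L7)={L8}
  DF(L8)=∅

φ for s: defs {L0,L1,L3,L5}
  DF⁺ = {L3,L7,L8}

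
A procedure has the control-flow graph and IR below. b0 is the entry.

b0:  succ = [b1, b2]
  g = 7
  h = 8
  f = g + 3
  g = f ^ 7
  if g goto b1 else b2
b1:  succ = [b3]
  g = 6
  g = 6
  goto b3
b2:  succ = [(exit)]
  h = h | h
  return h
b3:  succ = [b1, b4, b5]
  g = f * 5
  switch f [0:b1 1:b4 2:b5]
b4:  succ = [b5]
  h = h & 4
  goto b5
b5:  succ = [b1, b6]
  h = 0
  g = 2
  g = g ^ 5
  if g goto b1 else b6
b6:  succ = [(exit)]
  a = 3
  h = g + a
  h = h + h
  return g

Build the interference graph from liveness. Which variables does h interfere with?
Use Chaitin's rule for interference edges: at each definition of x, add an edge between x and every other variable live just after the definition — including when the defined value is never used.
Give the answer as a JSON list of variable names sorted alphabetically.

Per-block:
  b0: {f,g,h} / ∅
  b1: {g} / ∅
  b2: {h} / {h}
  b3: {g} / {f}
  b4: {h} / {h}
  b5: {g,h} / ∅
  b6: {a,h} / {g}

Liveness:
  live b0: ∅→{f,h}
  live b1: {f,h}→{f,h}
  live b2: {h}→∅
  live b3: {f,h}→{f,h}
  live b4: {f,h}→{f}
  live b5: {f}→{f,g,h}
  live b6: {g}→∅

Conflict graph:
  a: {g}
  f: {g,h}
  g: {a,f,h}
  h: {f,g}

N(h) = ["f", "g"]

Answer: ["f", "g"]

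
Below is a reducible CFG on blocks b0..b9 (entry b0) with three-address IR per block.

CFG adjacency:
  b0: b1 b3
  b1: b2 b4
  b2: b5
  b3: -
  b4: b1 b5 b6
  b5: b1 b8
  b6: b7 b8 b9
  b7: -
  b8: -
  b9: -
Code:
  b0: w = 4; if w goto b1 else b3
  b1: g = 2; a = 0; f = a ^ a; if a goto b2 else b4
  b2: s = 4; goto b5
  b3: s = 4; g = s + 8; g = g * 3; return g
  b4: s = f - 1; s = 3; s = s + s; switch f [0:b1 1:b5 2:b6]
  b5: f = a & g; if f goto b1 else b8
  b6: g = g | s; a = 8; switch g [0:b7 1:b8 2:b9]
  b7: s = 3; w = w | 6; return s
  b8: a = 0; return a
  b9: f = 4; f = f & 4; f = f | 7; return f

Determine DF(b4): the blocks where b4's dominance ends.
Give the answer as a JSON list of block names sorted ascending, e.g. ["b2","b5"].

idom tree: b1←b0 b2←b1 b3←b0 b4←b1 b5←b1 b6←b4 b7←b6 b8←b1 b9←b6
Dom at joins:
  b1: preds {b0,b4,b5}: {b0} ∩ {b0,b1,b4} ∩ {b0,b1,b5} = {b0}; idom=b0
  b5: preds {b2,b4}: {b0,b1,b2} ∩ {b0,b1,b4} = {b0,b1}; idom=b1
  b8: preds {b5,b6}: {b0,b1,b5} ∩ {b0,b1,b4,b6} = {b0,b1}; idom=b1

DF walk-up:
  b1←b0: walk · to b0
  b1←b4: walk b4→b1 to b0
  b1←b5: walk b5→b1 to b0
  b5←b2: walk b2 to b1
  b5←b4: walk b4 to b1
  b8←b5: walk b5 to b1
  b8←b6: walk b6→b4 to b1
  DF(b0)=∅
  DF(b1)={b1}
  DF(b2)={b5}
  DF(b3)=∅
  DF(b4)={b1,b5,b8}
  DF(b5)={b1,b8}
  DF(b6)={b8}
  DF(b7)=∅
  DF(b8)=∅
  DF(b9)=∅

DF(b4) = ["b1", "b5", "b8"]

Answer: ["b1", "b5", "b8"]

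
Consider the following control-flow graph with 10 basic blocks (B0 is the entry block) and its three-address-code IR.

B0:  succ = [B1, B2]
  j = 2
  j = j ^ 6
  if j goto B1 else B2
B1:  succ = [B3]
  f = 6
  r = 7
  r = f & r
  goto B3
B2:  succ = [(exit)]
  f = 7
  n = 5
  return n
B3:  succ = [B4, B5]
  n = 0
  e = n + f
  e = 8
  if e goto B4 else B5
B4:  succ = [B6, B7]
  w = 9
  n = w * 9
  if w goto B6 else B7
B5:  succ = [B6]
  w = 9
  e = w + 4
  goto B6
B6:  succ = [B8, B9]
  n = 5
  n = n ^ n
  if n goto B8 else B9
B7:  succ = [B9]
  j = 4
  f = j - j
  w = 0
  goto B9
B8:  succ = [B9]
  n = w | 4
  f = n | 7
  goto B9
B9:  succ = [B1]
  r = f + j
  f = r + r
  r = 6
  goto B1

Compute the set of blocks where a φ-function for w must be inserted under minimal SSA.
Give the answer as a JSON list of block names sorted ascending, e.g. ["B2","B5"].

idom tree: B1←B0 B2←B0 B3←B1 B4←B3 B5←B3 B6←B3 B7←B4 B8←B6 B9←B3
Join-block Dom:
  B1: preds {B0,B9}: {B0} ∩ {B0,B1,B3,B9} = {B0}; idom=B0
  B6: preds {B4,B5}: {B0,B1,B3,B4} ∩ {B0,B1,B3,B5} = {B0,B1,B3}; idom=B3
  B9: preds {B6,B7,B8}: {B0,B1,B3,B6} ∩ {B0,B1,B3,B4,B7} ∩ {B0,B1,B3,B6,B8} = {B0,B1,B3}; idom=B3

Frontier:
  join B1 pred B0: · stop@B0
  join B1 pred B9: B9→B3→B1 stop@B0
  join B6 pred B4: B4 stop@B3
  join B6 pred B5: B5 stop@B3
  join B9 pred B6: B6 stop@B3
  join B9 pred B7: B7→B4 stop@B3
  join B9 pred B8: B8→B6 stop@B3
  B0: DF=∅
  B1: DF={B1}
  B2: DF=∅
  B3: DF={B1}
  B4: DF={B6,B9}
  B5: DF={B6}
  B6: DF={B9}
  B7: DF={B9}
  B8: DF={B9}
  B9: DF={B1}

φ for w: defs {B4,B5,B7}
  DF⁺ = {B1,B6,B9}

Answer: ["B1", "B6", "B9"]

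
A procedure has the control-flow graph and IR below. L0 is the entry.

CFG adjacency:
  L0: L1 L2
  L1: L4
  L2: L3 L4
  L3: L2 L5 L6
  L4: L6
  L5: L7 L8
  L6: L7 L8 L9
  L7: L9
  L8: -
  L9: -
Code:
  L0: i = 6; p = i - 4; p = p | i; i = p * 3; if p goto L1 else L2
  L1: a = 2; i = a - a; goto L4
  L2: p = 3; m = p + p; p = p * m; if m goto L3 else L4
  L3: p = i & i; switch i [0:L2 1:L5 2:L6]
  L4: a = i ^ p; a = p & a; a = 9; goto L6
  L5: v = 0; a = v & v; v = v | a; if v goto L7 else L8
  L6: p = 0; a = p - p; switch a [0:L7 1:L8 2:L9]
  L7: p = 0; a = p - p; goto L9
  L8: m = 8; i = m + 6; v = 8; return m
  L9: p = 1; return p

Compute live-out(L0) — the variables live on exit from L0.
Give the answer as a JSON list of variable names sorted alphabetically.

Block summaries:
  L0: def={i,p} ue=∅
  L1: def={a,i} ue=∅
  L2: def={m,p} ue=∅
  L3: def={p} ue={i}
  L4: def={a} ue={i,p}
  L5: def={a,v} ue=∅
  L6: def={a,p} ue=∅
  L7: def={a,p} ue=∅
  L8: def={i,m,v} ue=∅
  L9: def={p} ue=∅

Backward fixpoint:
  L0 li=∅ lo={i,p}
  L1 li={p} lo={i,p}
  L2 li={i} lo={i,p}
  L3 li={i} lo={i}
  L4 li={i,p} lo=∅
  L5 li=∅ lo=∅
  L6 li=∅ lo=∅
  L7 li=∅ lo=∅
  L8 li=∅ lo=∅
  L9 li=∅ lo=∅

live-out(L0) = ["i", "p"]

Answer: ["i", "p"]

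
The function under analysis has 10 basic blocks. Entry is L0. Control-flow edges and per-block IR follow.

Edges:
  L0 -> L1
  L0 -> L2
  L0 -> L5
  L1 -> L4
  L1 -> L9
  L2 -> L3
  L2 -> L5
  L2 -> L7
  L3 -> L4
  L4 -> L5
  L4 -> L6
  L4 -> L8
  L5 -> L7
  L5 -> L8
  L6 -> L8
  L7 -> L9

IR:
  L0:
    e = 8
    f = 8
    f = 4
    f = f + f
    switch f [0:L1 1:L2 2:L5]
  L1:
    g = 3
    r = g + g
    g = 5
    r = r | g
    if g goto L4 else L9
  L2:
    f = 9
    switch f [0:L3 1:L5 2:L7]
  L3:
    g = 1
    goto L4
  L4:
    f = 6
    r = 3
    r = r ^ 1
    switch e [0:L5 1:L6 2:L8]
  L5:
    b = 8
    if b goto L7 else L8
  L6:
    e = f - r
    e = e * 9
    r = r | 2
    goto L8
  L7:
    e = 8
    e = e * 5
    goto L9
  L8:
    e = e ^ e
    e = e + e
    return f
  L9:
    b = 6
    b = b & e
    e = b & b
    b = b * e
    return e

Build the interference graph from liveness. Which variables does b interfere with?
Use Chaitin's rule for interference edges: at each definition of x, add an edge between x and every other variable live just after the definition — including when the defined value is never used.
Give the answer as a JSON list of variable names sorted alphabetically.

Answer: ["e", "f"]

Analysis:
def/use:
  L0 def {e,f} use ∅
  L1 def {g,r} use ∅
  L2 def {f} use ∅
  L3 def {g} use ∅
  L4 def {f,r} use {e}
  L5 def {b} use ∅
  L6 def {e,r} use {f,r}
  L7 def {e} use ∅
  L8 def {e} use {e,f}
  L9 def {b,e} use {e}

Live sets:
  L0: in=∅ out={e,f}
  L1: in={e} out={e}
  L2: in={e} out={e,f}
  L3: in={e} out={e}
  L4: in={e} out={e,f,r}
  L5: in={e,f} out={e,f}
  L6: in={f,r} out={e,f}
  L7: in=∅ out={e}
  L8: in={e,f} out=∅
  L9: in={e} out=∅

Conflict graph:
  b — {e,f}
  e — {b,f,g,r}
  f — {b,e,r}
  g — {e,r}
  r — {e,f,g}

N(b) = ["e", "f"]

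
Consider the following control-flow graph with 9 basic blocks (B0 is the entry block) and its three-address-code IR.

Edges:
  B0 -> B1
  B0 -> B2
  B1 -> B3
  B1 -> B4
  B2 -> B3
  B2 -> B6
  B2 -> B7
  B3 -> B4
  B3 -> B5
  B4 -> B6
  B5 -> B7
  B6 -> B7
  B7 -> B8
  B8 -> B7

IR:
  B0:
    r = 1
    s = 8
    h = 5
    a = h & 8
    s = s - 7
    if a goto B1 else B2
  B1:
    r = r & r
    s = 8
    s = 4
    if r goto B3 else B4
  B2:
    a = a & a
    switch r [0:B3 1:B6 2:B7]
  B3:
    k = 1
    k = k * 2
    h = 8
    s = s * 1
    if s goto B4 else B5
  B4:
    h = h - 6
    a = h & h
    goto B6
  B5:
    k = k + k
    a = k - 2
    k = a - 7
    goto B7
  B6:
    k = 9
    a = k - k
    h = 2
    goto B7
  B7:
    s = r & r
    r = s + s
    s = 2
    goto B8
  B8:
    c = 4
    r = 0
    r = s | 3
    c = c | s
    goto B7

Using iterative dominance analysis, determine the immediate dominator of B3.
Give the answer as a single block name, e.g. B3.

Answer: B0

Working:
idom tree: B1←B0 B2←B0 B3←B0 B4←B0 B5←B3 B6←B0 B7←B0 B8←B7
Dom∩ at merges:
  B3: preds {B1,B2}: {B0,B1} ∩ {B0,B2} = {B0}; idom=B0
  B4: preds {B1,B3}: {B0,B1} ∩ {B0,B3} = {B0}; idom=B0
  B6: preds {B2,B4}: {B0,B2} ∩ {B0,B4} = {B0}; idom=B0
  B7: preds {B2,B5,B6,B8}: {B0,B2} ∩ {B0,B3,B5} ∩ {B0,B6} ∩ {B0,B7,B8} = {B0}; idom=B0

idom(B3) = B0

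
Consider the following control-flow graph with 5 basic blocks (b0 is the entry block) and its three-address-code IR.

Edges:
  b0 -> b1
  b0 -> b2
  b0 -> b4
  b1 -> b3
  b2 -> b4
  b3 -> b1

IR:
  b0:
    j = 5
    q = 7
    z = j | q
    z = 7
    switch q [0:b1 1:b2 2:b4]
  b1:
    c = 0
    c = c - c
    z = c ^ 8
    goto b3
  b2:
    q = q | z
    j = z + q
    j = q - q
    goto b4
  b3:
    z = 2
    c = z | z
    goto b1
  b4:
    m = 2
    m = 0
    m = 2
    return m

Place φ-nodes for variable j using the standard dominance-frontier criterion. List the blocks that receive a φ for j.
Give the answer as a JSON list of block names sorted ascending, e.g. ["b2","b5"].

Answer: ["b4"]

Analysis:
idom tree: b1←b0 b2←b0 b3←b1 b4←b0
Dom∩ at merges:
  b1: preds {b0,b3}: {b0} ∩ {b0,b1,b3} = {b0}; idom=b0
  b4: preds {b0,b2}: {b0} ∩ {b0,b2} = {b0}; idom=b0

DF derivation:
  b1←b0: walk · to b0
  b1←b3: walk b3→b1 to b0
  b4←b0: walk · to b0
  b4←b2: walk b2 to b0
  b0 → ∅
  b1 → {b1}
  b2 → {b4}
  b3 → {b1}
  b4 → ∅

φ for j: defs {b0,b2}
  DF⁺ = {b4}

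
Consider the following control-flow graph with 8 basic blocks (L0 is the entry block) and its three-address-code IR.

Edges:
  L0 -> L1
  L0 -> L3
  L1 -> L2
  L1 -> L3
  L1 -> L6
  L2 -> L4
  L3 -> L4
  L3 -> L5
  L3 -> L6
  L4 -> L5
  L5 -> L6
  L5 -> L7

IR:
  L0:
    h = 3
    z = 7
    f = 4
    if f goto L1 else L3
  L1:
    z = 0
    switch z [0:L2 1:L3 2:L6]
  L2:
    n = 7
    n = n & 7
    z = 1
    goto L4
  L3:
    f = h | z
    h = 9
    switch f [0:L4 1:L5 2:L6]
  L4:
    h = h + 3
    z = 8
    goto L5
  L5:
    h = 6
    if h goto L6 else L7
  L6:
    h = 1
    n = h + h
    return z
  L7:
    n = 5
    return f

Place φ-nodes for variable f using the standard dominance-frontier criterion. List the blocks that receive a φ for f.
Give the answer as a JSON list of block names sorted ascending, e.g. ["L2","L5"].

idom tree: L1←L0 L2←L1 L3←L0 L4←L0 L5←L0 L6←L0 L7←L5
Dom∩ at merges:
  L3: preds {L0,L1}: {L0} ∩ {L0,L1} = {L0}; idom=L0
  L4: preds {L2,L3}: {L0,L1,L2} ∩ {L0,L3} = {L0}; idom=L0
  L5: preds {L3,L4}: {L0,L3} ∩ {L0,L4} = {L0}; idom=L0
  L6: preds {L1,L3,L5}: {L0,L1} ∩ {L0,L3} ∩ {L0,L5} = {L0}; idom=L0

DF walk-up:
  join L3 pred L0: · stop@L0
  join L3 pred L1: L1 stop@L0
  join L4 pred L2: L2→L1 stop@L0
  join L4 pred L3: L3 stop@L0
  join L5 pred L3: L3 stop@L0
  join L5 pred L4: L4 stop@L0
  join L6 pred L1: L1 stop@L0
  join L6 pred L3: L3 stop@L0
  join L6 pred L5: L5 stop@L0
  L0 → ∅
  L1 → {L3,L4,L6}
  L2 → {L4}
  L3 → {L4,L5,L6}
  L4 → {L5}
  L5 → {L6}
  L6 → ∅
  L7 → ∅

φ for f: defs {L0,L3}
  DF⁺ = {L4,L5,L6}

Answer: ["L4", "L5", "L6"]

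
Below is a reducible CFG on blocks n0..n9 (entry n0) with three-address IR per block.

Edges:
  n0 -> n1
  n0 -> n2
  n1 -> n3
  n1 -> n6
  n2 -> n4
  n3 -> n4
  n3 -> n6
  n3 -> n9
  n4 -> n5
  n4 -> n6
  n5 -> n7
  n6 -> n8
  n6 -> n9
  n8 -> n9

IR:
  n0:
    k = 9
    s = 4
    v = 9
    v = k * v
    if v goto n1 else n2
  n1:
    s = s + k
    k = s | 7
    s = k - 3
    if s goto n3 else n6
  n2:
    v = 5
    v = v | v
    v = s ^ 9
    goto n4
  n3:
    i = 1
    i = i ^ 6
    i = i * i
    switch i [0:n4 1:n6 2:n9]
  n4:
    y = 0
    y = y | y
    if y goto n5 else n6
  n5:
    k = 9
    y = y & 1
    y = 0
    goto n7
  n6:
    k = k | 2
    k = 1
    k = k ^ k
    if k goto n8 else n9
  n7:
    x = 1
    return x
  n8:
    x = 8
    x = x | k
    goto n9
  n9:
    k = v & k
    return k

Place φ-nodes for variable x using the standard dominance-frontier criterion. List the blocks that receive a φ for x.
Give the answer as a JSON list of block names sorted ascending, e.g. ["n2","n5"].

idom tree: n1←n0 n2←n0 n3←n1 n4←n0 n5←n4 n6←n0 n7←n5 n8←n6 n9←n0
Join-block Dom:
  n4: preds {n2,n3}: {n0,n2} ∩ {n0,n1,n3} = {n0}; idom=n0
  n6: preds {n1,n3,n4}: {n0,n1} ∩ {n0,n1,n3} ∩ {n0,n4} = {n0}; idom=n0
  n9: preds {n3,n6,n8}: {n0,n1,n3} ∩ {n0,n6} ∩ {n0,n6,n8} = {n0}; idom=n0

DF derivation:
  join n4 pred n2: n2 stop@n0
  join n4 pred n3: n3→n1 stop@n0
  join n6 pred n1: n1 stop@n0
  join n6 pred n3: n3→n1 stop@n0
  join n6 pred n4: n4 stop@n0
  join n9 pred n3: n3→n1 stop@n0
  join n9 pred n6: n6 stop@n0
  join n9 pred n8: n8→n6 stop@n0
  n0 → ∅
  n1 → {n4,n6,n9}
  n2 → {n4}
  n3 → {n4,n6,n9}
  n4 → {n6}
  n5 → ∅
  n6 → {n9}
  n7 → ∅
  n8 → {n9}
  n9 → ∅

φ for x: defs {n7,n8}
  DF⁺ = {n9}

Answer: ["n9"]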